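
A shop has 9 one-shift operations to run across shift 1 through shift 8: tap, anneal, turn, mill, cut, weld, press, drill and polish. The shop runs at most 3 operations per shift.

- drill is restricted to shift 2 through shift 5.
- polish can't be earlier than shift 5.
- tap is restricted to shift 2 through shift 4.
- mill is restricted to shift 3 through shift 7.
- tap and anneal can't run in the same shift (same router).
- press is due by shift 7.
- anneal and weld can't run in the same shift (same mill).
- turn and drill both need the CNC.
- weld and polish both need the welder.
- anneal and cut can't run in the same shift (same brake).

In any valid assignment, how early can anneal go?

anneal at shift 1 is achievable: weld in shift 3; press in shift 1; tap in shift 2; drill in shift 2; anneal in shift 1; polish in shift 5; mill in shift 3; turn in shift 1; cut in shift 2.

shift 1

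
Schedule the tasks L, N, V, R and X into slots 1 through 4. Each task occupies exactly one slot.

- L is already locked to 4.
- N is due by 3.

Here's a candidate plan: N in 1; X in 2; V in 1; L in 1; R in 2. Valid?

Invalid. L is already locked to 4.

N is due by 3 — holds.
L is already locked to 4 — violated.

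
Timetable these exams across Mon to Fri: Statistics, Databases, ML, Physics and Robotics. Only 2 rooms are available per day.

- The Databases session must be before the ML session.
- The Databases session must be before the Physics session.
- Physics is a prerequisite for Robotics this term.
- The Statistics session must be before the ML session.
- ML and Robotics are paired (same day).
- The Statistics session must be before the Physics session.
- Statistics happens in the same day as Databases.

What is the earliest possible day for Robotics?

Precedence pushes Robotics to at least Wed.
Robotics at Wed is achievable: Robotics=Wed, ML=Wed, Statistics=Mon, Physics=Tue, Databases=Mon.

Wed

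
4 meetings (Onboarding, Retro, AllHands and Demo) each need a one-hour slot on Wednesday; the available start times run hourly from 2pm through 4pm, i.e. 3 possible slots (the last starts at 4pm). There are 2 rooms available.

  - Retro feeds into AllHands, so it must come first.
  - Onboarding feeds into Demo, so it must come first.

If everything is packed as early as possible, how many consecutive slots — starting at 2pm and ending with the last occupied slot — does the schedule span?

The precedence chain requires at least 2 distinct slots.
With at most 2 per slot and 4 meetings, at least 2 slots are needed.
2 works (last occupied slot: 3pm): for example Retro in 2pm; Demo in 3pm; Onboarding in 2pm; AllHands in 3pm.

2 slots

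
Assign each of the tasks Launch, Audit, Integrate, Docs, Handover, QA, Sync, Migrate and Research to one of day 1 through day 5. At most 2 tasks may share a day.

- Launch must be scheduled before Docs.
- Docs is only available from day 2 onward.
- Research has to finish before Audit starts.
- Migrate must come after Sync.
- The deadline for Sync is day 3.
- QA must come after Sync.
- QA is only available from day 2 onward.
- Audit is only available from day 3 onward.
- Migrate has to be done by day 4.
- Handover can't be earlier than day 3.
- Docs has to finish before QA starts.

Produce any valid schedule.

Research in day 2, Sync in day 1, Migrate in day 4, Handover in day 3, Launch in day 1, Integrate in day 5, Audit in day 3, Docs in day 2, QA in day 4

Checking: Docs(day 2) before QA(day 4); Launch(day 1) before Docs(day 2); Sync(day 1) before QA(day 4); Research(day 2) before Audit(day 3); Sync(day 1) before Migrate(day 4); Docs=day 2 in [day 2,day 5]; Migrate=day 4 in [day 1,day 4]; Audit=day 3 in [day 3,day 5]; QA=day 4 in [day 2,day 5]; Sync=day 1 in [day 1,day 3]; Handover=day 3 in [day 3,day 5]; max 2 per day (cap 2).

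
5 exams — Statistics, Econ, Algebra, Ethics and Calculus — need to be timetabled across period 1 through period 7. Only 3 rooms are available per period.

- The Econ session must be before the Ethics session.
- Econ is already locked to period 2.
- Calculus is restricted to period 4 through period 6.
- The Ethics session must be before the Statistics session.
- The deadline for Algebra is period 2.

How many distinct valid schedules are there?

60

Splitting on Statistics: it can be period 4 (6), period 5 (12), period 6 (18), period 7 (24). Listing each branch's schedules as (Econ, Algebra, Ethics, Calculus) by period number:
Statistics=period 4: (2,1,3,4) (2,1,3,5) (2,1,3,6) (2,2,3,4) (2,2,3,5) (2,2,3,6) — 6.
Statistics=period 5: (2,1,3,4) (2,1,3,5) (2,1,3,6) (2,1,4,4) (2,1,4,5) (2,1,4,6) (2,2,3,4) (2,2,3,5) (2,2,3,6) (2,2,4,4) (2,2,4,5) (2,2,4,6) — 12.
Statistics=period 6: (2,1,3,4) (2,1,3,5) (2,1,3,6) (2,1,4,4) (2,1,4,5) (2,1,4,6) (2,1,5,4) (2,1,5,5) (2,1,5,6) (2,2,3,4) (2,2,3,5) (2,2,3,6) (2,2,4,4) (2,2,4,5) (2,2,4,6) (2,2,5,4) (2,2,5,5) (2,2,5,6) — 18.
Statistics=period 7: (2,1,3,4) (2,1,3,5) (2,1,3,6) (2,1,4,4) (2,1,4,5) (2,1,4,6) (2,1,5,4) (2,1,5,5) (2,1,5,6) (2,1,6,4) (2,1,6,5) (2,1,6,6) (2,2,3,4) (2,2,3,5) (2,2,3,6) (2,2,4,4) (2,2,4,5) (2,2,4,6) (2,2,5,4) (2,2,5,5) (2,2,5,6) (2,2,6,4) (2,2,6,5) (2,2,6,6) — 24.
Summing: 6 + 12 + 18 + 24 = 60.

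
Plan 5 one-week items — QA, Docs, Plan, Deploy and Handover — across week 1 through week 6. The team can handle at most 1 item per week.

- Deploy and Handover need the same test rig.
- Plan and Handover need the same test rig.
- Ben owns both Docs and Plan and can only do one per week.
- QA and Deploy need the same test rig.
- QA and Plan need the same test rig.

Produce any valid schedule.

Docs -> week 2, QA -> week 1, Deploy -> week 4, Handover -> week 5, Plan -> week 3

Checking: Plan(week 3) != Handover(week 5); QA(week 1) != Deploy(week 4); QA(week 1) != Plan(week 3); Docs(week 2) != Plan(week 3); Deploy(week 4) != Handover(week 5); max 1 per week (cap 1).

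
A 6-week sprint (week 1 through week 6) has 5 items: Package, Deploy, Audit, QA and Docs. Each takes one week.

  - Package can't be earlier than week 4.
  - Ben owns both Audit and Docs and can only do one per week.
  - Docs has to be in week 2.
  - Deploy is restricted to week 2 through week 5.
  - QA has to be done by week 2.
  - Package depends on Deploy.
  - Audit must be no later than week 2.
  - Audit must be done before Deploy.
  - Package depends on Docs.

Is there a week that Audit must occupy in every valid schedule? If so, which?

Audit's window is week 1–week 2.
Docs is fixed at week 2, and Audit can't share a week with Docs.
So Audit must be week 1.

week 1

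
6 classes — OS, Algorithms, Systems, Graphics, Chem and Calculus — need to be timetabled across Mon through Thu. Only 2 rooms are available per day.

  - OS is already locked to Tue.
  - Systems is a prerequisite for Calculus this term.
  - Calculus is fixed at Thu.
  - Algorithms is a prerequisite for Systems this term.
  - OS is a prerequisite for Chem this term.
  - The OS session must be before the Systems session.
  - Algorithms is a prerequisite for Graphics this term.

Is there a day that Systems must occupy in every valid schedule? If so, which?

Wed

OS is fixed at Tue and must come before Systems, so Systems is at least Wed.
Calculus is fixed at Thu and must come after Systems, so Systems is at most Wed.
So Systems must be Wed.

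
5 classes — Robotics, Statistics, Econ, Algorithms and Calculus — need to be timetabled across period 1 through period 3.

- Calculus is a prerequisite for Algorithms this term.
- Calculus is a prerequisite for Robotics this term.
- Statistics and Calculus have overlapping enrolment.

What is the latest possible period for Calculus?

period 2

Downstream work caps Calculus at period 2.
Calculus at period 2 is achievable: Statistics in period 1; Econ in period 1; Algorithms in period 3; Robotics in period 3; Calculus in period 2.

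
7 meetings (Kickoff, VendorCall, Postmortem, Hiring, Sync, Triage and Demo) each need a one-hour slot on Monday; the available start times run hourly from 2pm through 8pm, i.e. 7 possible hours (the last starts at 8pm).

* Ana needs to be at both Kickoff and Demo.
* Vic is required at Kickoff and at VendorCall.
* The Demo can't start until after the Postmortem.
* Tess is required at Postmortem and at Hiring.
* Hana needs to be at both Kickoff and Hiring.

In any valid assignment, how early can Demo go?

3pm

Precedence pushes Demo to at least 3pm.
Demo at 3pm is achievable: Kickoff in 2pm; Hiring in 3pm; Triage in 2pm; Sync in 2pm; Demo in 3pm; VendorCall in 3pm; Postmortem in 2pm.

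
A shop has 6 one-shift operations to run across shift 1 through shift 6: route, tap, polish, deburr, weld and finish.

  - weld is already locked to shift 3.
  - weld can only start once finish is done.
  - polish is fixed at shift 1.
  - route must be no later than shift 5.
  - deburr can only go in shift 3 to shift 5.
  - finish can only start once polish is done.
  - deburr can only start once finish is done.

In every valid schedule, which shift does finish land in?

shift 2

polish is fixed at shift 1 and must come before finish, so finish is at least shift 2.
weld is fixed at shift 3 and must come after finish, so finish is at most shift 2.
So finish must be shift 2.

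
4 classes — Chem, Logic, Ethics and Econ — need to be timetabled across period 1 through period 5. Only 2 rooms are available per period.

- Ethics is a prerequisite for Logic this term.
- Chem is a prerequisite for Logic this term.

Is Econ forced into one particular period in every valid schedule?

Econ can be period 1 (e.g. Chem -> period 1, Logic -> period 3, Econ -> period 1, Ethics -> period 2) or period 2 (e.g. Logic -> period 2, Econ -> period 2, Chem -> period 1, Ethics -> period 1).

No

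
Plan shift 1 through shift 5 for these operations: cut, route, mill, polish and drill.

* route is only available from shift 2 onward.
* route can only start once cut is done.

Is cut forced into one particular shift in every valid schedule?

cut can be shift 1 (e.g. polish in shift 1, route in shift 2, cut in shift 1, mill in shift 1, drill in shift 1) or shift 2 (e.g. cut -> shift 2; route -> shift 3; polish -> shift 1; mill -> shift 1; drill -> shift 1).

No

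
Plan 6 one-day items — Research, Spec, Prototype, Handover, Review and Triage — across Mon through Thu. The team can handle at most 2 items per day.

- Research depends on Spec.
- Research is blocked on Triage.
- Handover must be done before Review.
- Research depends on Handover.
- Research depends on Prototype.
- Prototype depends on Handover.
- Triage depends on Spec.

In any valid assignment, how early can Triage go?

Precedence pushes Triage to at least Tue; downstream work caps Triage at Wed.
Triage at Tue is achievable: Spec -> Mon, Review -> Wed, Prototype -> Tue, Handover -> Mon, Research -> Wed, Triage -> Tue.

Tue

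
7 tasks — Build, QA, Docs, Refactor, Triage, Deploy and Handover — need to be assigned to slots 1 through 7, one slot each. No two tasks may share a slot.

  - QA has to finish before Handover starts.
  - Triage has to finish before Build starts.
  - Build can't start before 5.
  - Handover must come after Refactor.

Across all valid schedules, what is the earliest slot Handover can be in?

Precedence pushes Handover to at least 2.
Handover at 3 is achievable: Deploy=7; Refactor=2; Handover=3; Build=5; Docs=6; QA=1; Triage=4.
Nothing earlier works — the capacity limit rule out every slot before 3.

3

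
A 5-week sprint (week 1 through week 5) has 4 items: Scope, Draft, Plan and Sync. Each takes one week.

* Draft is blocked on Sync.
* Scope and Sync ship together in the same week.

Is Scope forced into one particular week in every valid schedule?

Scope can be week 1 (e.g. Plan -> week 1, Sync -> week 1, Scope -> week 1, Draft -> week 2) or week 2 (e.g. Plan=week 1; Scope=week 2; Draft=week 3; Sync=week 2).

No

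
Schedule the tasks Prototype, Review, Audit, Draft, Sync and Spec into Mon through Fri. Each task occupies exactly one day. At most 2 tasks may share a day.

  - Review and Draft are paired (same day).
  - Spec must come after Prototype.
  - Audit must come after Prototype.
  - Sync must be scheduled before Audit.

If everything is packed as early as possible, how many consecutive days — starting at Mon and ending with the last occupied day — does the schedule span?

3

The precedence chain requires at least 2 distinct days.
With at most 2 per day and 6 tasks, at least 3 days are needed.
3 works (last occupied day: Wed): for example Prototype in Mon; Draft in Wed; Audit in Tue; Sync in Mon; Spec in Tue; Review in Wed.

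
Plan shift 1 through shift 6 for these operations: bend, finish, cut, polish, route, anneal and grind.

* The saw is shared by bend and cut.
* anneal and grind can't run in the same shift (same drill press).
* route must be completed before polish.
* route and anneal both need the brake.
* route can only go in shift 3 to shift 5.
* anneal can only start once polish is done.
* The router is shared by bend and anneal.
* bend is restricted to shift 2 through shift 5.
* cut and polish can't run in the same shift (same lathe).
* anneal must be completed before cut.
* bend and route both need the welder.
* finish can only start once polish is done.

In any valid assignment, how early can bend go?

shift 2

Bend is available from shift 2; bend's own window allows nothing later than shift 5.
bend at shift 2 is achievable: grind=shift 1; cut=shift 6; polish=shift 4; anneal=shift 5; bend=shift 2; finish=shift 5; route=shift 3.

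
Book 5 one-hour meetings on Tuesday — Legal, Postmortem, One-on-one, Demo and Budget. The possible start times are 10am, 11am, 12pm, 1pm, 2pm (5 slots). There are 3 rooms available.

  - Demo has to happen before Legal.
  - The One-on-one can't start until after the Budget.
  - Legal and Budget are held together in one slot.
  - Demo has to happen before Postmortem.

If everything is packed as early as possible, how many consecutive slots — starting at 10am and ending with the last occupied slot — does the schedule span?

The precedence chain requires at least 3 distinct slots.
With at most 3 per slot and 5 meetings, at least 2 slots are needed.
3 works (last occupied slot: 12pm): for example Postmortem=11am; Legal=11am; Demo=10am; Budget=11am; One-on-one=12pm.

3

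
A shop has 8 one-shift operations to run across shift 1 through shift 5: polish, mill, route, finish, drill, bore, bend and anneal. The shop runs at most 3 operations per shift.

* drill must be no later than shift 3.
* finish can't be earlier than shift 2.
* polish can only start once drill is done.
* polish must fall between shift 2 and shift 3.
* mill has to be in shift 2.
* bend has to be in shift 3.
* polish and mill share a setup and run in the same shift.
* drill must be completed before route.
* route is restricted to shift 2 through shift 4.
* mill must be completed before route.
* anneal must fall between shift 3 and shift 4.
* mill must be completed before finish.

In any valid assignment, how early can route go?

Route is available from shift 2; precedence pushes route to at least shift 3; route's own window allows nothing later than shift 4.
route at shift 3 is achievable: drill in shift 1, finish in shift 4, bend in shift 3, bore in shift 1, mill in shift 2, route in shift 3, polish in shift 2, anneal in shift 3.

shift 3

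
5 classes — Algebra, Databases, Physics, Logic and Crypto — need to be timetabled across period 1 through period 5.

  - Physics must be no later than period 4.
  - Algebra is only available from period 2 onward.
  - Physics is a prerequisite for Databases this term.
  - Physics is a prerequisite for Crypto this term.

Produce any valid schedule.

Algebra in period 2, Logic in period 1, Crypto in period 2, Databases in period 2, Physics in period 1

Checking: Physics(period 1) before Crypto(period 2); Physics(period 1) before Databases(period 2); Physics=period 1 in [period 1,period 4]; Algebra=period 2 in [period 2,period 5].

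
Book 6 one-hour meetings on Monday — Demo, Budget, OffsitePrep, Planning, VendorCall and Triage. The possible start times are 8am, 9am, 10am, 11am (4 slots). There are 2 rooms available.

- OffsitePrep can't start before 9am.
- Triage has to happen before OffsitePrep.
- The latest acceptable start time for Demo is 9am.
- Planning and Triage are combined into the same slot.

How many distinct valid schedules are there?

46

Splitting on Demo: it can be 8am (21), 9am (25). Listing each branch's schedules as (Budget, OffsitePrep, Planning, VendorCall, Triage):
Demo=8am: (8am,10am,9am,10am,9am) (8am,10am,9am,11am,9am) (8am,11am,9am,10am,9am) (8am,11am,9am,11am,9am) (8am,11am,10am,9am,10am) (8am,11am,10am,11am,10am) (9am,11am,10am,8am,10am) (9am,11am,10am,9am,10am) (9am,11am,10am,11am,10am) (10am,10am,9am,8am,9am) (10am,10am,9am,11am,9am) (10am,11am,9am,8am,9am) (10am,11am,9am,10am,9am) (10am,11am,9am,11am,9am) (11am,10am,9am,8am,9am) (11am,10am,9am,10am,9am) (11am,10am,9am,11am,9am) (11am,11am,9am,8am,9am) (11am,11am,9am,10am,9am) (11am,11am,10am,8am,10am) (11am,11am,10am,9am,10am) — 21.
Demo=9am: (8am,11am,10am,8am,10am) (8am,11am,10am,9am,10am) (8am,11am,10am,11am,10am) (9am,10am,8am,10am,8am) (9am,10am,8am,11am,8am) (9am,11am,8am,10am,8am) (9am,11am,8am,11am,8am) (9am,11am,10am,8am,10am) (9am,11am,10am,11am,10am) (10am,9am,8am,10am,8am) (10am,9am,8am,11am,8am) (10am,10am,8am,9am,8am) (10am,10am,8am,11am,8am) (10am,11am,8am,9am,8am) (10am,11am,8am,10am,8am) (10am,11am,8am,11am,8am) (11am,9am,8am,10am,8am) (11am,9am,8am,11am,8am) (11am,10am,8am,9am,8am) (11am,10am,8am,10am,8am) (11am,10am,8am,11am,8am) (11am,11am,8am,9am,8am) (11am,11am,8am,10am,8am) (11am,11am,10am,8am,10am) (11am,11am,10am,9am,10am) — 25.
Summing: 21 + 25 = 46.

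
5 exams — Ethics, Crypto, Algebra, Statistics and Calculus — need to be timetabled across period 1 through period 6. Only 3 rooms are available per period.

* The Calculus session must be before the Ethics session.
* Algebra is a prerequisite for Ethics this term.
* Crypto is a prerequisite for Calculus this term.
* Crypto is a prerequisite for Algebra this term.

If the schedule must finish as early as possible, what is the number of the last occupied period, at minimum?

The precedence chain requires at least 3 distinct periods.
With at most 3 per period and 5 exams, at least 2 periods are needed.
3 works (last occupied period: period 3): for example Statistics in period 1; Crypto in period 1; Ethics in period 3; Algebra in period 2; Calculus in period 2.

3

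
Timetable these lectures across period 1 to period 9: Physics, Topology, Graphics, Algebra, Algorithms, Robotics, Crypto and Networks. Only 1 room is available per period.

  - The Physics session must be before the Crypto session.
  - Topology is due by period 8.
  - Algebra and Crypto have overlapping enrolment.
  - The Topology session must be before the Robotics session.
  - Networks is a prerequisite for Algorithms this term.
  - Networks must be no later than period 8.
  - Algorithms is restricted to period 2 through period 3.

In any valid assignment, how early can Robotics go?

Precedence pushes Robotics to at least period 2.
Robotics at period 4 is achievable: Physics=period 5; Crypto=period 6; Algebra=period 8; Networks=period 1; Robotics=period 4; Graphics=period 7; Algorithms=period 2; Topology=period 3.
Nothing earlier works — the conflict and capacity constraints rule out every period before period 4.

period 4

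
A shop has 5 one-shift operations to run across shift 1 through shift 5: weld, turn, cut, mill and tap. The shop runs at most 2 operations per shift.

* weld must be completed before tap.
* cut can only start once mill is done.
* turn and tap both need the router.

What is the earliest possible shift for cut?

shift 2

Precedence pushes cut to at least shift 2.
cut at shift 2 is achievable: cut=shift 2, weld=shift 1, tap=shift 2, mill=shift 1, turn=shift 3.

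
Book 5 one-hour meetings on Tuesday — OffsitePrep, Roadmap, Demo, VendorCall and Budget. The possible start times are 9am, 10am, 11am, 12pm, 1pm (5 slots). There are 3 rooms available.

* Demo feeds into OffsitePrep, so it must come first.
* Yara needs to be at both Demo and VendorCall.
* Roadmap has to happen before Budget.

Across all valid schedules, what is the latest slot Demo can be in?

Downstream work caps Demo at 12pm.
Demo at 12pm is achievable: OffsitePrep in 1pm, VendorCall in 9am, Budget in 10am, Demo in 12pm, Roadmap in 9am.

12pm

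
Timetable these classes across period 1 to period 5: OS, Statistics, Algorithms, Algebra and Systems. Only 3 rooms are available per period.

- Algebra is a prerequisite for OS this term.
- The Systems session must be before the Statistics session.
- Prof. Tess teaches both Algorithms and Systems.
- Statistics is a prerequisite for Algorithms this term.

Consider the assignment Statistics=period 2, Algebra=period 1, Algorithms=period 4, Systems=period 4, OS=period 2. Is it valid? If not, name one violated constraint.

Only 3 rooms are available per period — holds.
Statistics is a prerequisite for Algorithms this term — holds.
Prof. Tess teaches both Algorithms and Systems — violated.
The Systems session must be before the Statistics session — violated.
Algebra is a prerequisite for OS this term — holds.

No. Prof. Tess teaches both Algorithms and Systems is not satisfied.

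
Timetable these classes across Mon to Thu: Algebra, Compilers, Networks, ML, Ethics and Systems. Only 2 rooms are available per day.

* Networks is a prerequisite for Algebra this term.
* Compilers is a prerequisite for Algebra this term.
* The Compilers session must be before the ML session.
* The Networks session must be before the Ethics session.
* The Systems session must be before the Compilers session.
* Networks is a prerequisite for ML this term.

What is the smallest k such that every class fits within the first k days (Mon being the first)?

3

The precedence chain requires at least 3 distinct days.
With at most 2 per day and 6 classes, at least 3 days are needed.
3 works (last occupied day: Wed): for example ML=Wed, Systems=Mon, Networks=Mon, Ethics=Tue, Compilers=Tue, Algebra=Wed.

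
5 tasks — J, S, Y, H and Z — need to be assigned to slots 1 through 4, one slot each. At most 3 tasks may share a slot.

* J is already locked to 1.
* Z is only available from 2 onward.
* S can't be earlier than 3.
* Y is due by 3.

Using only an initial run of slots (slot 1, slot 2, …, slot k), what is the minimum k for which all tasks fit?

3 slots

With at most 3 per slot and 5 tasks, at least 2 slots are needed.
S can't be placed before 3, so the schedule must run through at least slot 3.
3 works (last occupied slot: 3): for example S -> 3, H -> 1, J -> 1, Y -> 1, Z -> 2.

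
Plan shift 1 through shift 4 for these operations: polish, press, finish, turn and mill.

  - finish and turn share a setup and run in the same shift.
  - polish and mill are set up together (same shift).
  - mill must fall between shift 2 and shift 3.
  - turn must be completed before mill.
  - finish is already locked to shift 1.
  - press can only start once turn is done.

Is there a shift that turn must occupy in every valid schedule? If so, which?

Turn must be in the same shift as finish, which can't be after shift 1, so turn is at most shift 1.
So turn is pinned to shift 1.

shift 1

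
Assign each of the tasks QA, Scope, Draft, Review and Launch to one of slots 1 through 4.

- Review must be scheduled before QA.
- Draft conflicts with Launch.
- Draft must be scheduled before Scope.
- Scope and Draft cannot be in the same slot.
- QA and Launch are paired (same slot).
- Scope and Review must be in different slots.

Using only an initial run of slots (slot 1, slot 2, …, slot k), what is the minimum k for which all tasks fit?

2 slots

The precedence chain requires at least 2 distinct slots.
2 works (last occupied slot: 2): for example Scope -> 2, Draft -> 1, Launch -> 2, Review -> 1, QA -> 2.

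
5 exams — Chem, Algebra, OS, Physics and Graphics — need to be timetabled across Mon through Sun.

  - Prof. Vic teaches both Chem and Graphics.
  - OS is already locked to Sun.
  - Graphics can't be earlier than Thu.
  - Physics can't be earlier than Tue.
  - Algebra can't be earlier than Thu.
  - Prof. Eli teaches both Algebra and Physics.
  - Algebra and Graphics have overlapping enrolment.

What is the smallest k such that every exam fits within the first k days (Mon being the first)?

OS can't be placed before Sun — that is day 7 counting from Mon — so the schedule must run through at least 7 days.
7 works (last occupied day: Sun): for example Chem -> Mon, OS -> Sun, Algebra -> Thu, Physics -> Tue, Graphics -> Fri.

7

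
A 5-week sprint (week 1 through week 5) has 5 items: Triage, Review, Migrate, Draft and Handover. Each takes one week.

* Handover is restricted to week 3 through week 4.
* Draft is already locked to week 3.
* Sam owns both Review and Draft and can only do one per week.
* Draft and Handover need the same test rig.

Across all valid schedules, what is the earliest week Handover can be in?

week 4

Handover is available from week 3; Handover's own window allows nothing later than week 4.
Handover at week 4 is achievable: Handover in week 4, Migrate in week 1, Review in week 1, Draft in week 3, Triage in week 1.
Nothing earlier works — the conflict constraints rule out every week before week 4.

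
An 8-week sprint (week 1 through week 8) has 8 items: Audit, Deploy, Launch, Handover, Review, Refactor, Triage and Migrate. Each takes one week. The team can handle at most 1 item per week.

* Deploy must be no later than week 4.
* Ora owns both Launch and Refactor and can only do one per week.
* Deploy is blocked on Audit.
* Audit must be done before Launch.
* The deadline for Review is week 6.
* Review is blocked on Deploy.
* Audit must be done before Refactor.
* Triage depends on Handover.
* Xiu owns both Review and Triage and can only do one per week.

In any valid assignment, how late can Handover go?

week 7

Downstream work caps Handover at week 7.
Handover at week 7 is achievable: Migrate in week 6, Launch in week 4, Deploy in week 2, Refactor in week 5, Review in week 3, Triage in week 8, Audit in week 1, Handover in week 7.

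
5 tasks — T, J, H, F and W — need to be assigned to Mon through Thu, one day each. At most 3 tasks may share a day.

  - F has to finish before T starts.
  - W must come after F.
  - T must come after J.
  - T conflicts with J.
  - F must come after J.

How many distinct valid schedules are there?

24

Splitting on T: it can be Wed (8), Thu (16). Listing each branch's schedules as (J, H, F, W):
T=Wed: (Mon,Mon,Tue,Wed) (Mon,Mon,Tue,Thu) (Mon,Tue,Tue,Wed) (Mon,Tue,Tue,Thu) (Mon,Wed,Tue,Wed) (Mon,Wed,Tue,Thu) (Mon,Thu,Tue,Wed) (Mon,Thu,Tue,Thu) — 8.
T=Thu: (Mon,Mon,Tue,Wed) (Mon,Mon,Tue,Thu) (Mon,Mon,Wed,Thu) (Mon,Tue,Tue,Wed) (Mon,Tue,Tue,Thu) (Mon,Tue,Wed,Thu) (Mon,Wed,Tue,Wed) (Mon,Wed,Tue,Thu) (Mon,Wed,Wed,Thu) (Mon,Thu,Tue,Wed) (Mon,Thu,Tue,Thu) (Mon,Thu,Wed,Thu) (Tue,Mon,Wed,Thu) (Tue,Tue,Wed,Thu) (Tue,Wed,Wed,Thu) (Tue,Thu,Wed,Thu) — 16.
Summing: 8 + 16 = 24.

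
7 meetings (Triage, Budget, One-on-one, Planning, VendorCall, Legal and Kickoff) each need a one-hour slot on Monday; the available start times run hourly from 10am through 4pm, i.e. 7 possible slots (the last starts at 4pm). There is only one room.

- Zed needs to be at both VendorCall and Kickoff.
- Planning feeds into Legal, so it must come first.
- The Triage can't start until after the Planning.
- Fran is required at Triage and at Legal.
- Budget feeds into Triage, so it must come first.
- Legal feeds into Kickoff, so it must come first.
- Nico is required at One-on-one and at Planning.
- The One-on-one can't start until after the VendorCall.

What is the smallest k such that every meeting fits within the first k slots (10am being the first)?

7

The precedence chain requires at least 3 distinct slots.
With at most 1 per slot and 7 meetings, at least 7 slots are needed.
7 works (last occupied slot: 4pm): for example VendorCall=2pm, One-on-one=3pm, Triage=12pm, Legal=1pm, Budget=11am, Planning=10am, Kickoff=4pm.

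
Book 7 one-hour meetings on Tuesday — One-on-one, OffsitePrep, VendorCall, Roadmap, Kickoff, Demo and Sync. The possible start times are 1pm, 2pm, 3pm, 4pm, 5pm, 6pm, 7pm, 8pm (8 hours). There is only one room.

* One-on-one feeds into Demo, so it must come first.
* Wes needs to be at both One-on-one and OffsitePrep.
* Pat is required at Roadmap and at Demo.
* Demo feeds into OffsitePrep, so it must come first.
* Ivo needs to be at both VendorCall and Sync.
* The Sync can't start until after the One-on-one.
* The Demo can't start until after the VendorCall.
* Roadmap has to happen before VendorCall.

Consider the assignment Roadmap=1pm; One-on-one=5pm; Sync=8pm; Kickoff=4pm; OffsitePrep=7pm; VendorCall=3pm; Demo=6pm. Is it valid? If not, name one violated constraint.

Demo feeds into OffsitePrep, so it must come first — holds.
One-on-one feeds into Demo, so it must come first — holds.
The Sync can't start until after the One-on-one — holds.
Wes needs to be at both One-on-one and OffsitePrep — holds.
Pat is required at Roadmap and at Demo — holds.
The Demo can't start until after the VendorCall — holds.
Ivo needs to be at both VendorCall and Sync — holds.
Roadmap has to happen before VendorCall — holds.
There is only one room — holds.

Yes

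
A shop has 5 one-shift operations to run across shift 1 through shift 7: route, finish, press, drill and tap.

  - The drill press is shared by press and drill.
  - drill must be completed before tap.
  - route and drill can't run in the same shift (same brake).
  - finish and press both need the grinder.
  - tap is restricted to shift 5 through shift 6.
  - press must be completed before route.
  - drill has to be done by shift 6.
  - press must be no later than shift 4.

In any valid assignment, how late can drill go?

shift 5

Drill's own window allows nothing later than shift 6; downstream work caps drill at shift 5.
drill at shift 5 is achievable: drill=shift 5; route=shift 2; tap=shift 6; finish=shift 2; press=shift 1.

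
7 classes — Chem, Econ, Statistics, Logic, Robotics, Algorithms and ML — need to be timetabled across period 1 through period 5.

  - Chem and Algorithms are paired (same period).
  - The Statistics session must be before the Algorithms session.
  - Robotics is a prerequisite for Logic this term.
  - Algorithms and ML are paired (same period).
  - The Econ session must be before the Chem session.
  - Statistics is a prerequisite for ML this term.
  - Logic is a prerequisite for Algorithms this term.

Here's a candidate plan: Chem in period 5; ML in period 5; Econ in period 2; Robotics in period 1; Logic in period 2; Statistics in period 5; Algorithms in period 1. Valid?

Chem and Algorithms are paired (same period) — violated.
The Statistics session must be before the Algorithms session — violated.
Robotics is a prerequisite for Logic this term — holds.
Logic is a prerequisite for Algorithms this term — violated.
The Econ session must be before the Chem session — holds.
Algorithms and ML are paired (same period) — violated.
Statistics is a prerequisite for ML this term — violated.

Invalid. The Statistics session must be before the Algorithms session.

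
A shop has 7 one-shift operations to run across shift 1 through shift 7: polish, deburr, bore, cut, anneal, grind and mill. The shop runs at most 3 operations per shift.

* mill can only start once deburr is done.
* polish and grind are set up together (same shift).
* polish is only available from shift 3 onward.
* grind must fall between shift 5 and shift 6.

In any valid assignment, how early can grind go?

shift 5

Grind is available from shift 5; grind's own window allows nothing later than shift 6.
grind at shift 5 is achievable: anneal in shift 2; polish in shift 5; bore in shift 1; deburr in shift 1; grind in shift 5; mill in shift 2; cut in shift 1.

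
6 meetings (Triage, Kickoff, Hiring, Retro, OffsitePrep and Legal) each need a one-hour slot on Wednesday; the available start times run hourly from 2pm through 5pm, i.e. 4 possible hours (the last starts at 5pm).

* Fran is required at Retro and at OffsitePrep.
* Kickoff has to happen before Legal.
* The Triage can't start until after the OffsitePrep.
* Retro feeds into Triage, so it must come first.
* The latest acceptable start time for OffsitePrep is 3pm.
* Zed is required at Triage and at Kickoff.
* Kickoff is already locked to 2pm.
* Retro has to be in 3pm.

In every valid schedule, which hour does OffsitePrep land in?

OffsitePrep's window is 2pm–3pm.
Retro is fixed at 3pm, and OffsitePrep can't share a hour with Retro.
So OffsitePrep must be 2pm.

2pm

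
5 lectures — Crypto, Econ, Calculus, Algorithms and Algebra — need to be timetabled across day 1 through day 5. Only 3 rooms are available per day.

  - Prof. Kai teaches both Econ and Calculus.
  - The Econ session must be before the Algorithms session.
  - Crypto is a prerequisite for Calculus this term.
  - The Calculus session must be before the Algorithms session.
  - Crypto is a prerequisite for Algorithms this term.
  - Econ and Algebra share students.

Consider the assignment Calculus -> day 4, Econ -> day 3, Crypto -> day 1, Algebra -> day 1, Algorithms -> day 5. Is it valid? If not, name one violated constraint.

Yes, all constraints hold

Only 3 rooms are available per day — holds.
Econ and Algebra share students — holds.
Prof. Kai teaches both Econ and Calculus — holds.
Crypto is a prerequisite for Calculus this term — holds.
The Calculus session must be before the Algorithms session — holds.
Crypto is a prerequisite for Algorithms this term — holds.
The Econ session must be before the Algorithms session — holds.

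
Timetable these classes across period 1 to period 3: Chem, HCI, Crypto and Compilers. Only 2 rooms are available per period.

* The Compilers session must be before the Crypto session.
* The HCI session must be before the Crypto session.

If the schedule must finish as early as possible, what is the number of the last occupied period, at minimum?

The precedence chain requires at least 2 distinct periods.
With at most 2 per period and 4 classes, at least 2 periods are needed.
2 works (last occupied period: period 2): for example Compilers -> period 1; HCI -> period 1; Crypto -> period 2; Chem -> period 2.

2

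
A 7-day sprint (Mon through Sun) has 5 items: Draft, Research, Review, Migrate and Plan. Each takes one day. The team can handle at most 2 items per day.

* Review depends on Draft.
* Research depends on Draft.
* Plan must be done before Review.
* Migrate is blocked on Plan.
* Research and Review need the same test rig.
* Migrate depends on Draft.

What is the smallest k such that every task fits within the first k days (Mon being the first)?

3 days

The precedence chain requires at least 2 distinct days.
With at most 2 per day and 5 tasks, at least 3 days are needed.
3 works (last occupied day: Wed): for example Review -> Tue; Migrate -> Tue; Plan -> Mon; Draft -> Mon; Research -> Wed.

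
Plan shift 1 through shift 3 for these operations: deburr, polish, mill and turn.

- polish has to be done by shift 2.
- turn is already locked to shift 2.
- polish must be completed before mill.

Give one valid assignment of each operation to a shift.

deburr in shift 1; turn in shift 2; polish in shift 1; mill in shift 2

Checking: polish(shift 1) before mill(shift 2); polish=shift 1 in [shift 1,shift 2]; turn=shift 2 in [shift 2,shift 2].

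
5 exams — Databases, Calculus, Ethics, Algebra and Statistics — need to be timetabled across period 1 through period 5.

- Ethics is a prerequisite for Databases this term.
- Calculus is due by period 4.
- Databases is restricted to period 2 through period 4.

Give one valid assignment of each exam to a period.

Ethics=period 1; Calculus=period 1; Algebra=period 1; Databases=period 2; Statistics=period 1

Checking: Ethics(period 1) before Databases(period 2); Databases=period 2 in [period 2,period 4]; Calculus=period 1 in [period 1,period 4].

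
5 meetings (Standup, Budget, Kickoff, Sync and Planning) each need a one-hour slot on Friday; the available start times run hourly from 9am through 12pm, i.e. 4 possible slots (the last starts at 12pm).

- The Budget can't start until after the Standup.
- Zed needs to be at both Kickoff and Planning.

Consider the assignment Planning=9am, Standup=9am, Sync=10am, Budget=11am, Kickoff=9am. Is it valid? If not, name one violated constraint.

Zed needs to be at both Kickoff and Planning — violated.
The Budget can't start until after the Standup — holds.

No — it violates: Zed needs to be at both Kickoff and Planning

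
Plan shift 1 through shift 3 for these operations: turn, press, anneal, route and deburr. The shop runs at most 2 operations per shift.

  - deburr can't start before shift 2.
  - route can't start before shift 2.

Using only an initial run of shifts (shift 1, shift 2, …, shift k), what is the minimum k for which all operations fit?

3

With at most 2 per shift and 5 operations, at least 3 shifts are needed.
route can't be placed before shift 2, so the schedule must run through at least shift 2.
3 works (last occupied shift: shift 3): for example turn -> shift 1, route -> shift 2, deburr -> shift 2, press -> shift 1, anneal -> shift 3.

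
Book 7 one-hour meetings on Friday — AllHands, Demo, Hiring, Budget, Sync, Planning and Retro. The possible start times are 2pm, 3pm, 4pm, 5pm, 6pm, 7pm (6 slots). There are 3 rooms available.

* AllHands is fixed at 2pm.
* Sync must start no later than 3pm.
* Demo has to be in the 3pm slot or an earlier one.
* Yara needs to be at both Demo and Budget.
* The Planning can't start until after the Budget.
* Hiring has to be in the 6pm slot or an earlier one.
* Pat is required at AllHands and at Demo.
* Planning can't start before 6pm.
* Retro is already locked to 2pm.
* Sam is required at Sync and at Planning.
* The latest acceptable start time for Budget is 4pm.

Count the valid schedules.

Splitting on Hiring: it can be 2pm (2), 3pm (6), 4pm (6), 5pm (6), 6pm (6). Listing each branch's schedules as (AllHands, Demo, Budget, Sync, Planning, Retro):
Hiring=2pm: (2pm,3pm,4pm,3pm,6pm,2pm) (2pm,3pm,4pm,3pm,7pm,2pm) — 2.
Hiring=3pm: (2pm,3pm,2pm,3pm,6pm,2pm) (2pm,3pm,2pm,3pm,7pm,2pm) (2pm,3pm,4pm,2pm,6pm,2pm) (2pm,3pm,4pm,2pm,7pm,2pm) (2pm,3pm,4pm,3pm,6pm,2pm) (2pm,3pm,4pm,3pm,7pm,2pm) — 6.
Hiring=4pm: (2pm,3pm,2pm,3pm,6pm,2pm) (2pm,3pm,2pm,3pm,7pm,2pm) (2pm,3pm,4pm,2pm,6pm,2pm) (2pm,3pm,4pm,2pm,7pm,2pm) (2pm,3pm,4pm,3pm,6pm,2pm) (2pm,3pm,4pm,3pm,7pm,2pm) — 6.
Hiring=5pm: (2pm,3pm,2pm,3pm,6pm,2pm) (2pm,3pm,2pm,3pm,7pm,2pm) (2pm,3pm,4pm,2pm,6pm,2pm) (2pm,3pm,4pm,2pm,7pm,2pm) (2pm,3pm,4pm,3pm,6pm,2pm) (2pm,3pm,4pm,3pm,7pm,2pm) — 6.
Hiring=6pm: (2pm,3pm,2pm,3pm,6pm,2pm) (2pm,3pm,2pm,3pm,7pm,2pm) (2pm,3pm,4pm,2pm,6pm,2pm) (2pm,3pm,4pm,2pm,7pm,2pm) (2pm,3pm,4pm,3pm,6pm,2pm) (2pm,3pm,4pm,3pm,7pm,2pm) — 6.
Summing: 2 + 6 + 6 + 6 + 6 = 26.

26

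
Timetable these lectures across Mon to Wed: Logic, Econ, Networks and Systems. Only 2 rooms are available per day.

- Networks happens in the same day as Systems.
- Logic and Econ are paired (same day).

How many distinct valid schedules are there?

Splitting on Logic: it can be Mon (2), Tue (2), Wed (2). Listing each branch's schedules as (Econ, Networks, Systems):
Logic=Mon: (Mon,Tue,Tue) (Mon,Wed,Wed) — 2.
Logic=Tue: (Tue,Mon,Mon) (Tue,Wed,Wed) — 2.
Logic=Wed: (Wed,Mon,Mon) (Wed,Tue,Tue) — 2.
Summing: 2 + 2 + 2 = 6.

6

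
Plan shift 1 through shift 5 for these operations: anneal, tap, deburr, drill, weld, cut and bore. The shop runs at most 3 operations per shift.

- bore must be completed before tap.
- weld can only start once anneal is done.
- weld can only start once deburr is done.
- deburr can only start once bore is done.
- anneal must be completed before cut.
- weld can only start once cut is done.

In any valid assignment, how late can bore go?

Downstream work caps bore at shift 3.
bore at shift 3 is achievable: bore -> shift 3; cut -> shift 2; deburr -> shift 4; anneal -> shift 1; tap -> shift 4; weld -> shift 5; drill -> shift 1.

shift 3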